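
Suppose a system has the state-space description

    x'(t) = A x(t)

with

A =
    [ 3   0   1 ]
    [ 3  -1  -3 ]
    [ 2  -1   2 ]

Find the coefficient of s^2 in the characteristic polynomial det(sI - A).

-4

Expand det(sI - A) for the 3×3 matrix.
p(s) = s^3 - 4s^2 - 4s + 16.
(Check: constant term = det(-A) = (-1)^3 det A = 16; coefficient of s^2 = -tr A = -4.)
The coefficient of s^2 is -4.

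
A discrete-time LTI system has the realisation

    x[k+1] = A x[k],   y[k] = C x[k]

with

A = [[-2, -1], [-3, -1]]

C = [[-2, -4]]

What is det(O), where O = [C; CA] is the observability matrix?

52

CA = [[16, 6]]
Observability matrix O = [C; CA] = [[-2, -4], [16, 6]]
det(O) = (-2)·6 - (-4)·16 = -12 - (-64) = 52
Since det(O) ≠ 0, rank(O) = 2 and the system is completely observable.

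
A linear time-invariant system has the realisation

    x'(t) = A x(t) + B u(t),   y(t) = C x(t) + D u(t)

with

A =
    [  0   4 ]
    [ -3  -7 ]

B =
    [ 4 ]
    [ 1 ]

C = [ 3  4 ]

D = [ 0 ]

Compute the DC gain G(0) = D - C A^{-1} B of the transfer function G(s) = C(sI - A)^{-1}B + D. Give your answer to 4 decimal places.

G(0) = C(-A)^{-1}B + D = -C A^{-1} B + D.
det A = 12, so A^{-1} = (1/12)·adj(A) = [[-7/12, -1/3], [1/4, 0]]
A^{-1} B = [-8/3, 1]^T
C A^{-1} B = -4
G(0) = D - C A^{-1} B = 0 - (-4) = 4

4.0000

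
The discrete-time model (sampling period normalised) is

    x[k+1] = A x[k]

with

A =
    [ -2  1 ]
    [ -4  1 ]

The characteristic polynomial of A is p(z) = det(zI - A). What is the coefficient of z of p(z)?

For a 2×2 matrix, det(zI - A) = z^2 - (tr A)z + det A.
tr A = -1, det A = 2.
So p(z) = z^2 + z + 2.
The coefficient of z is 1.

1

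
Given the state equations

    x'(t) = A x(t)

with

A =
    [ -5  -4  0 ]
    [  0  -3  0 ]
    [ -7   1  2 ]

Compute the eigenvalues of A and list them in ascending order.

-5, -3, 2

det(sI - A) = s^3 - (tr A)s^2 + (M11 + M22 + M33)s - det A, where Mii is the 2×2 principal minor of A obtained by deleting row i and column i.
tr A = (-5) + (-3) + 2 = -6; M11 = (-3)·2 - 0·1 = -6 - 0 = -6; M22 = (-5)·2 - 0·(-7) = -10 - 0 = -10; M33 = (-5)·(-3) - (-4)·0 = 15 - 0 = 15; sum of minors = -1.
det A = (-5)·((-3)·2 - 0·1) - (-4)·(0·2 - 0·(-7)) + 0·(0·1 - (-3)·(-7)) = (-5)·(-6) - (-4)·0 + 0·(-21) = 30.
So p(s) = det(sI - A) = s^3 + 6s^2 - s - 30.
Rational-root test: any integer root divides -30. Testing small divisors, s = 2 works: p(2) = 8 + 24 + (-2) + (-30) = 0, so (s - 2) is a factor.
Dividing, p(s) = (s - 2)(s^2 + 8s + 15).
Factor s^2 + 8s + 15: two numbers with sum -8 and product 15 are -3 and -5, so s^2 + 8s + 15 = (s + 3)(s + 5).
Hence p(s) = (s - 2) (s + 3) (s + 5), with roots -5, -3, 2.
At least one eigenvalue has non-negative real part, so the system is not asymptotically stable.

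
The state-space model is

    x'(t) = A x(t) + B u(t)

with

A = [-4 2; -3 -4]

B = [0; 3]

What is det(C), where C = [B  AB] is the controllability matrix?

AB = [[6], [-12]]
Controllability matrix C = [B  AB] = [[0, 6], [3, -12]]
det(C) = 0·(-12) - 6·3 = 0 - 18 = -18
Since det(C) ≠ 0, rank(C) = 2 and the system is completely controllable.

-18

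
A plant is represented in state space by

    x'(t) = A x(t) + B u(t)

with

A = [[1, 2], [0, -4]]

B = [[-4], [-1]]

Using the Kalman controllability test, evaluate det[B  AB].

AB = [[-6], [4]]
Controllability matrix C = [B  AB] = [[-4, -6], [-1, 4]]
det(C) = (-4)·4 - (-6)·(-1) = -16 - 6 = -22
Since det(C) ≠ 0, rank(C) = 2 and the system is completely controllable.

-22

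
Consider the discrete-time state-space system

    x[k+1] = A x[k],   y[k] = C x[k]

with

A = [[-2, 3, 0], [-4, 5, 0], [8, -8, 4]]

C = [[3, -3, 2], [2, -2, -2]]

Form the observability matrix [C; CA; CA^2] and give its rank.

2

CA = [[22, -22, 8], [-12, 12, -8]]
CA^2 = [[108, -108, 32], [-88, 88, -32]]
Observability matrix O = [C; CA; CA^2] = [[3, -3, 2], [2, -2, -2], [22, -22, 8], [-12, 12, -8], [108, -108, 32], [-88, 88, -32]]
The columns c1, c2, c3 of O are linearly dependent: c1 + c2 = 0 (check each entry), so rank(O) ≤ 2.
The 2×2 minor from rows 1, 2, columns 1, 3 is 3·(-2) - 2·2 = -6 - 4 = -10 ≠ 0, so rank(O) = 2.
rank(O) = 2 < n = 3, so the pair (A, C) is not completely observable.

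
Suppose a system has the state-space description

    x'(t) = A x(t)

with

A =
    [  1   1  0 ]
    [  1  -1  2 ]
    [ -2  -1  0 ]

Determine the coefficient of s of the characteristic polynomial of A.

0

Expand det(sI - A) for the 3×3 matrix.
p(s) = s^3 + 2.
(Check: constant term = det(-A) = (-1)^3 det A = 2; coefficient of s^2 = -tr A = 0.)
The coefficient of s is 0.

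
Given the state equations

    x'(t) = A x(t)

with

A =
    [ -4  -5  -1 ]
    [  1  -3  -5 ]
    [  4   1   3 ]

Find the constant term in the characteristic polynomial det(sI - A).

Expand det(sI - A) for the 3×3 matrix.
p(s) = s^3 + 4s^2 + 5s - 118.
(Check: constant term = det(-A) = (-1)^3 det A = -118; coefficient of s^2 = -tr A = 4.)
The constant term is -118.

-118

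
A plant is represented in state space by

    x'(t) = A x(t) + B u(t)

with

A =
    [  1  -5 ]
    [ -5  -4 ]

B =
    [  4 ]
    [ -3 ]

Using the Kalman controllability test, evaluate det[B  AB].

AB = [[19], [-8]]
Controllability matrix C = [B  AB] = [[4, 19], [-3, -8]]
det(C) = 4·(-8) - 19·(-3) = -32 - (-57) = 25
Since det(C) ≠ 0, rank(C) = 2 and the system is completely controllable.

25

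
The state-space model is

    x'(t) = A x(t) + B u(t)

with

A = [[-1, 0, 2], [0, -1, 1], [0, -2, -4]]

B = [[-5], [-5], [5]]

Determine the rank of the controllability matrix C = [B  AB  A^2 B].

AB = [[15], [10], [-10]]
A^2B = [[-35], [-20], [20]]
Controllability matrix C = [B  AB  A^2B] = [[-5, 15, -35], [-5, 10, -20], [5, -10, 20]]
The rows r1, r2, r3 of C are linearly dependent: r2 + r3 = 0 (check each entry), so rank(C) ≤ 2.
The 2×2 minor from rows 1, 2, columns 1, 2 is (-5)·10 - 15·(-5) = -50 - (-75) = 25 ≠ 0, so rank(C) = 2.
rank(C) = 2 < n = 3, so the pair (A, B) is not completely controllable.

2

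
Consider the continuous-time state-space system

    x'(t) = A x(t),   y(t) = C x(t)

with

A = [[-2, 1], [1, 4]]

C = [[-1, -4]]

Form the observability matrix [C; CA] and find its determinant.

CA = [[-2, -17]]
Observability matrix O = [C; CA] = [[-1, -4], [-2, -17]]
det(O) = (-1)·(-17) - (-4)·(-2) = 17 - 8 = 9
Since det(O) ≠ 0, rank(O) = 2 and the system is completely observable.

9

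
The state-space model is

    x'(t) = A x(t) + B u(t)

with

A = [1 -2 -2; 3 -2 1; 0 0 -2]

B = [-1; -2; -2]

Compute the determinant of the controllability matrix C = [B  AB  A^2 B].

AB = [[7], [-1], [4]]
A^2B = [[1], [27], [-8]]
Controllability matrix C = [B  AB  A^2B] = [[-1, 7, 1], [-2, -1, 27], [-2, 4, -8]]
Expanding along the first row, det(C) = (-1)·((-1)·(-8) - 27·4) - 7·((-2)·(-8) - 27·(-2)) + 1·((-2)·4 - (-1)·(-2)) = (-1)·(-100) - 7·70 + 1·(-10) = -400
Since det(C) ≠ 0, rank(C) = 3 and the system is completely controllable.

-400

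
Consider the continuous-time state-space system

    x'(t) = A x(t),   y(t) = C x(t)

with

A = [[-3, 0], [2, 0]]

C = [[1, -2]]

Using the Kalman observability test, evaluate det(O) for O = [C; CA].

-14

CA = [[-7, 0]]
Observability matrix O = [C; CA] = [[1, -2], [-7, 0]]
det(O) = 1·0 - (-2)·(-7) = 0 - 14 = -14
Since det(O) ≠ 0, rank(O) = 2 and the system is completely observable.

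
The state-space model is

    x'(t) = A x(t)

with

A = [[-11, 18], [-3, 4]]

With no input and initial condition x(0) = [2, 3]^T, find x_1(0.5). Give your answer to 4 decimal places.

4.1653

det(sI - A) = s^2 - (tr A)s + det A, with tr A = (-11) + 4 = -7 and det A = (-11)·4 - 18·(-3) = -44 - (-54) = 10.
So p(s) = det(sI - A) = s^2 + 7s + 10.
Factor s^2 + 7s + 10: two numbers with sum -7 and product 10 are -2 and -5, so s^2 + 7s + 10 = (s + 2)(s + 5).
Hence p(s) = (s + 2) (s + 5), with roots -5, -2.
The eigenvalues -5, -2 are distinct and real, so A is diagonalisable and x(t) = e^{At} x(0) = V diag(e^{λ_i t}) V^{-1} x(0), where the columns of V are the eigenvectors.
λ = -5: A - (-5)I = [[-6, 18], [-3, 9]]. Row 1 gives (-6)·v1 + 18·v2 = 0, so take v_1 = [-3, -1]^T.
λ = -2: A - (-2)I = [[-9, 18], [-3, 6]]. Row 1 gives (-9)·v1 + 18·v2 = 0, so take v_2 = [2, 1]^T.
V = [v_1 v_2] = [[-3, 2], [-1, 1]] has det V = -1, so V^{-1} = adj(V)/det V = [[-1, 2], [-1, 3]].
Modal coordinates z(0) = V^{-1} x(0): (-1)·2 + 2·3 = 4; (-1)·2 + 3·3 = 7; so z(0) = [4, 7]^T.
x_1(t) = Σ_i (v_i)_1 · z_i(0) · e^{λ_i t} (row 1 of V times the modal terms).
x_1(0.5) = (-3)·4·e^{-5·0.5} + 2·7·e^{-2·0.5} = (-12)·0.082085 + 14·0.367879 = 4.1653.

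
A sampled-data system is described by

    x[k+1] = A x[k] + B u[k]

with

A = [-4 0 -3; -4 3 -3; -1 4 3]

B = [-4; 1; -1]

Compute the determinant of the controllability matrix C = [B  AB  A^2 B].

-11470

AB = [[19], [22], [5]]
A^2B = [[-91], [-25], [84]]
Controllability matrix C = [B  AB  A^2B] = [[-4, 19, -91], [1, 22, -25], [-1, 5, 84]]
Expanding along the first row, det(C) = (-4)·(22·84 - (-25)·5) - 19·(1·84 - (-25)·(-1)) + (-91)·(1·5 - 22·(-1)) = (-4)·1973 - 19·59 + (-91)·27 = -11470
Since det(C) ≠ 0, rank(C) = 3 and the system is completely controllable.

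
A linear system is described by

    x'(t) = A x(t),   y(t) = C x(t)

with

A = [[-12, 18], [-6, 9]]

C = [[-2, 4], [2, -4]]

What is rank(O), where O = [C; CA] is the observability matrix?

1

CA = [[0, 0], [0, 0]]
Observability matrix O = [C; CA] = [[-2, 4], [2, -4], [0, 0], [0, 0]]
Every row of O is a scalar multiple of row 1 = [-2, 4] (multipliers 1, -1, 0, 0), so the rows span a one-dimensional space.
O ≠ 0, hence rank(O) = 1.
rank(O) = 1 < n = 2, so the pair (A, C) is not completely observable.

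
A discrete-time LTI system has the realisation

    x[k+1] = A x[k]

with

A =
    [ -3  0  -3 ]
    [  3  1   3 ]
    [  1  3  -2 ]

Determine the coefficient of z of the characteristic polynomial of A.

-5

Expand det(zI - A) for the 3×3 matrix.
p(z) = z^3 + 4z^2 - 5z - 9.
(Check: constant term = det(-A) = (-1)^3 det A = -9; coefficient of z^2 = -tr A = 4.)
The coefficient of z is -5.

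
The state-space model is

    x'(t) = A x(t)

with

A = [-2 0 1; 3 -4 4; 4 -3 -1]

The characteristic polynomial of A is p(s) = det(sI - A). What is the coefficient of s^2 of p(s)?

Expand det(sI - A) for the 3×3 matrix.
p(s) = s^3 + 7s^2 + 22s + 25.
(Check: constant term = det(-A) = (-1)^3 det A = 25; coefficient of s^2 = -tr A = 7.)
The coefficient of s^2 is 7.

7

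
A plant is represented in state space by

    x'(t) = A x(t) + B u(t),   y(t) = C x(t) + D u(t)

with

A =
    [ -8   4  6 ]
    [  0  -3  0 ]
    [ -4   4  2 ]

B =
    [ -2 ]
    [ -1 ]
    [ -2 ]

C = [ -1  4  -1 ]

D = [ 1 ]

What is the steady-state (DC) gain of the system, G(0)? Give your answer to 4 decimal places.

3.0000

G(0) = C(-A)^{-1}B + D = -C A^{-1} B + D.
det A = -24, so A^{-1} = (1/-24)·adj(A) = [[1/4, -2/3, -3/4], [0, -1/3, 0], [1/2, -2/3, -1]]
A^{-1} B = [5/3, 1/3, 5/3]^T
C A^{-1} B = -2
G(0) = D - C A^{-1} B = 1 - (-2) = 3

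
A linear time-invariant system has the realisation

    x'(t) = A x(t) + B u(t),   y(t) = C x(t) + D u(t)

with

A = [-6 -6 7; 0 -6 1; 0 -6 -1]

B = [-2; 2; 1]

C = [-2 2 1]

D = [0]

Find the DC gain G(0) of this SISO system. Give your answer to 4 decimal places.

2.3333

G(0) = C(-A)^{-1}B + D = -C A^{-1} B + D.
det A = -72, so A^{-1} = (1/-72)·adj(A) = [[-1/6, 2/3, -1/2], [0, -1/12, -1/12], [0, 1/2, -1/2]]
A^{-1} B = [7/6, -1/4, 1/2]^T
C A^{-1} B = -7/3
G(0) = D - C A^{-1} B = 0 - (-7/3) = 7/3 ≈ 2.3333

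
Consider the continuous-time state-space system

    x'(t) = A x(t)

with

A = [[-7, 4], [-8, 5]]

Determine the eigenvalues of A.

-3, 1

det(sI - A) = s^2 - (tr A)s + det A, with tr A = (-7) + 5 = -2 and det A = (-7)·5 - 4·(-8) = -35 - (-32) = -3.
So p(s) = det(sI - A) = s^2 + 2s - 3.
Factor s^2 + 2s - 3: two numbers with sum -2 and product -3 are 1 and -3, so s^2 + 2s - 3 = (s - 1)(s + 3).
Hence p(s) = (s - 1) (s + 3), with roots -3, 1.
At least one eigenvalue has non-negative real part, so the system is not asymptotically stable.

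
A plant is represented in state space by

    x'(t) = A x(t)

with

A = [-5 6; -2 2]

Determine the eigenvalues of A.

-2, -1

det(sI - A) = s^2 - (tr A)s + det A, with tr A = (-5) + 2 = -3 and det A = (-5)·2 - 6·(-2) = -10 - (-12) = 2.
So p(s) = det(sI - A) = s^2 + 3s + 2.
Factor s^2 + 3s + 2: two numbers with sum -3 and product 2 are -1 and -2, so s^2 + 3s + 2 = (s + 1)(s + 2).
Hence p(s) = (s + 1) (s + 2), with roots -2, -1.
All eigenvalues have negative real part, so the system is asymptotically stable.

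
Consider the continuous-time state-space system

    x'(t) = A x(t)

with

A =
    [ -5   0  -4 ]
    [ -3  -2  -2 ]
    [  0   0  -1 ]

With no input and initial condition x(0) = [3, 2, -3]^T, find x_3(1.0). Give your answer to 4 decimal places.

det(sI - A) = s^3 - (tr A)s^2 + (M11 + M22 + M33)s - det A, where Mii is the 2×2 principal minor of A obtained by deleting row i and column i.
tr A = (-5) + (-2) + (-1) = -8; M11 = (-2)·(-1) - (-2)·0 = 2 - 0 = 2; M22 = (-5)·(-1) - (-4)·0 = 5 - 0 = 5; M33 = (-5)·(-2) - 0·(-3) = 10 - 0 = 10; sum of minors = 17.
det A = (-5)·((-2)·(-1) - (-2)·0) - 0·((-3)·(-1) - (-2)·0) + (-4)·((-3)·0 - (-2)·0) = (-5)·2 - 0·3 + (-4)·0 = -10.
So p(s) = det(sI - A) = s^3 + 8s^2 + 17s + 10.
Rational-root test: any integer root divides 10. Testing small divisors, s = -1 works: p(-1) = -1 + 8 + (-17) + 10 = 0, so (s + 1) is a factor.
Dividing, p(s) = (s + 1)(s^2 + 7s + 10).
Factor s^2 + 7s + 10: two numbers with sum -7 and product 10 are -2 and -5, so s^2 + 7s + 10 = (s + 2)(s + 5).
Hence p(s) = (s + 1) (s + 2) (s + 5), with roots -5, -2, -1.
The eigenvalues -5, -2, -1 are distinct and real, so A is diagonalisable and x(t) = e^{At} x(0) = V diag(e^{λ_i t}) V^{-1} x(0), where the columns of V are the eigenvectors.
λ = -5: A - (-5)I = [[0, 0, -4], [-3, 3, -2], [0, 0, 4]]. v must be orthogonal to every row; (row 1) × (row 2) = [12, 12, 0], so take v_1 = [1, 1, 0]^T.
λ = -2: A - (-2)I = [[-3, 0, -4], [-3, 0, -2], [0, 0, 1]]. v must be orthogonal to every row; (row 1) × (row 2) = [0, 6, 0], so take v_2 = [0, 1, 0]^T.
λ = -1: A - (-1)I = [[-4, 0, -4], [-3, -1, -2], [0, 0, 0]]. v must be orthogonal to every row; (row 1) × (row 2) = [-4, 4, 4], so take v_3 = [-1, 1, 1]^T.
V = [v_1 v_2 v_3] = [[1, 0, -1], [1, 1, 1], [0, 0, 1]] has det V = 1, so V^{-1} = adj(V)/det V = [[1, 0, 1], [-1, 1, -2], [0, 0, 1]].
Modal coordinates z(0) = V^{-1} x(0): 1·3 + 0·2 + 1·(-3) = 0; (-1)·3 + 1·2 + (-2)·(-3) = 5; 0·3 + 0·2 + 1·(-3) = -3; so z(0) = [0, 5, -3]^T.
x_3(t) = Σ_i (v_i)_3 · z_i(0) · e^{λ_i t} (row 3 of V times the modal terms).
x_3(1.0) = 0·0·e^{-5·1.0} + 0·5·e^{-2·1.0} + 1·(-3)·e^{-1·1.0} = 0·0.006738 + 0·0.135335 + (-3)·0.367879 = -1.1036.

-1.1036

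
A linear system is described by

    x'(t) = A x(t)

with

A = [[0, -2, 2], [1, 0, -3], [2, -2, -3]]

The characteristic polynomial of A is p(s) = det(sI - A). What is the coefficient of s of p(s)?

-8

Expand det(sI - A) for the 3×3 matrix.
p(s) = s^3 + 3s^2 - 8s - 2.
(Check: constant term = det(-A) = (-1)^3 det A = -2; coefficient of s^2 = -tr A = 3.)
The coefficient of s is -8.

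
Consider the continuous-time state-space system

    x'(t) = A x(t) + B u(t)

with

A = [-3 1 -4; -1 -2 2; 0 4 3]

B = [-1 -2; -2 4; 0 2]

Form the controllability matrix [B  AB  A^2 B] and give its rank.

AB = [[1, 2], [5, -2], [-8, 22]]
A^2B = [[34, -96], [-27, 46], [-4, 58]]
Controllability matrix C = [B  AB  A^2B] = [[-1, -2, 1, 2, 34, -96], [-2, 4, 5, -2, -27, 46], [0, 2, -8, 22, -4, 58]]
Take the 3×3 submatrix of C formed by columns 1, 2, 3: [[-1, -2, 1], [-2, 4, 5], [0, 2, -8]]. Its determinant is (-1)·(4·(-8) - 5·2) - (-2)·((-2)·(-8) - 5·0) + 1·((-2)·2 - 4·0) = (-1)·(-42) - (-2)·16 + 1·(-4) = 70 ≠ 0.
So rank(C) ≥ 3; since C has 3 rows, rank(C) = 3.
rank(C) = 3 = n, so the pair (A, B) is completely controllable.

3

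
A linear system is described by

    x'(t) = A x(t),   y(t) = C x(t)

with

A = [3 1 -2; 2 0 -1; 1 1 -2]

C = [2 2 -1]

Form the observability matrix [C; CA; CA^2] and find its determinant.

-4

CA = [[9, 1, -4]]
CA^2 = [[25, 5, -11]]
Observability matrix O = [C; CA; CA^2] = [[2, 2, -1], [9, 1, -4], [25, 5, -11]]
Expanding along the first row, det(O) = 2·(1·(-11) - (-4)·5) - 2·(9·(-11) - (-4)·25) + (-1)·(9·5 - 1·25) = 2·9 - 2·1 + (-1)·20 = -4
Since det(O) ≠ 0, rank(O) = 3 and the system is completely observable.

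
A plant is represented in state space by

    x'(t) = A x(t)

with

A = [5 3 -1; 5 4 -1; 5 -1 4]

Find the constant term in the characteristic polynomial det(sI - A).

-25

Expand det(sI - A) for the 3×3 matrix.
p(s) = s^3 - 13s^2 + 45s - 25.
(Check: constant term = det(-A) = (-1)^3 det A = -25; coefficient of s^2 = -tr A = -13.)
The constant term is -25.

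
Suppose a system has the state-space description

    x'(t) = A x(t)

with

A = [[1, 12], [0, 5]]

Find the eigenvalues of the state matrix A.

1, 5

det(sI - A) = s^2 - (tr A)s + det A, with tr A = 1 + 5 = 6 and det A = 1·5 - 12·0 = 5 - 0 = 5.
So p(s) = det(sI - A) = s^2 - 6s + 5.
Factor s^2 - 6s + 5: two numbers with sum 6 and product 5 are 5 and 1, so s^2 - 6s + 5 = (s - 5)(s - 1).
Hence p(s) = (s - 5) (s - 1), with roots 1, 5.
At least one eigenvalue has non-negative real part, so the system is not asymptotically stable.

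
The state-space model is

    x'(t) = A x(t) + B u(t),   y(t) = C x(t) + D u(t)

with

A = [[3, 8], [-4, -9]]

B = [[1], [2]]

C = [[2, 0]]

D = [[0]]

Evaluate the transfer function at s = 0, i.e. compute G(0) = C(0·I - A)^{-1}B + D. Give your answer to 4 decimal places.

G(0) = C(-A)^{-1}B + D = -C A^{-1} B + D.
det A = 5, so A^{-1} = (1/5)·adj(A) = [[-9/5, -8/5], [4/5, 3/5]]
A^{-1} B = [-5, 2]^T
C A^{-1} B = -10
G(0) = D - C A^{-1} B = 0 - (-10) = 10

10.0000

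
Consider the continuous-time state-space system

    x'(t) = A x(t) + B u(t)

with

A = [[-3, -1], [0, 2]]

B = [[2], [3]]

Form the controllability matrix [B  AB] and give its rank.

AB = [[-9], [6]]
Controllability matrix C = [B  AB] = [[2, -9], [3, 6]]
det(C) = 2·6 - (-9)·3 = 12 - (-27) = 39 ≠ 0, so rank(C) = 2.
rank(C) = 2 = n, so the pair (A, B) is completely controllable.

2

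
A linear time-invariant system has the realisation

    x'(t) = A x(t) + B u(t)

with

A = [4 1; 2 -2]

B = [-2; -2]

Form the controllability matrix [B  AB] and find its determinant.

AB = [[-10], [0]]
Controllability matrix C = [B  AB] = [[-2, -10], [-2, 0]]
det(C) = (-2)·0 - (-10)·(-2) = 0 - 20 = -20
Since det(C) ≠ 0, rank(C) = 2 and the system is completely controllable.

-20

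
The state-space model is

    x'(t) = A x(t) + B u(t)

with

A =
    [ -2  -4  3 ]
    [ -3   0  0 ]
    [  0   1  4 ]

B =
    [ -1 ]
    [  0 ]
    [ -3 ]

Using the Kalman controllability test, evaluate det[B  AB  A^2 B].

18

AB = [[-7], [3], [-12]]
A^2B = [[-34], [21], [-45]]
Controllability matrix C = [B  AB  A^2B] = [[-1, -7, -34], [0, 3, 21], [-3, -12, -45]]
Expanding along the first row, det(C) = (-1)·(3·(-45) - 21·(-12)) - (-7)·(0·(-45) - 21·(-3)) + (-34)·(0·(-12) - 3·(-3)) = (-1)·117 - (-7)·63 + (-34)·9 = 18
Since det(C) ≠ 0, rank(C) = 3 and the system is completely controllable.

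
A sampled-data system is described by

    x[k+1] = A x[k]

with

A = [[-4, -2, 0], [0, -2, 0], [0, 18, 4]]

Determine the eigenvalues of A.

det(zI - A) = z^3 - (tr A)z^2 + (M11 + M22 + M33)z - det A, where Mii is the 2×2 principal minor of A obtained by deleting row i and column i.
tr A = (-4) + (-2) + 4 = -2; M11 = (-2)·4 - 0·18 = -8 - 0 = -8; M22 = (-4)·4 - 0·0 = -16 - 0 = -16; M33 = (-4)·(-2) - (-2)·0 = 8 - 0 = 8; sum of minors = -16.
det A = (-4)·((-2)·4 - 0·18) - (-2)·(0·4 - 0·0) + 0·(0·18 - (-2)·0) = (-4)·(-8) - (-2)·0 + 0·0 = 32.
So p(z) = det(zI - A) = z^3 + 2z^2 - 16z - 32.
Rational-root test: any integer root divides -32. Testing small divisors, z = -2 works: p(-2) = -8 + 8 + 32 + (-32) = 0, so (z + 2) is a factor.
Dividing, p(z) = (z + 2)(z^2 - 16).
Factor z^2 - 16: two numbers with sum 0 and product -16 are 4 and -4, so z^2 - 16 = (z - 4)(z + 4).
Hence p(z) = (z - 4) (z + 2) (z + 4), with roots -4, -2, 4.

-4, -2, 4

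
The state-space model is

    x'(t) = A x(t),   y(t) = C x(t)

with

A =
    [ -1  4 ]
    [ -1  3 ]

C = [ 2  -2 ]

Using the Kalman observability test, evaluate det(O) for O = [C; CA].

4

CA = [[0, 2]]
Observability matrix O = [C; CA] = [[2, -2], [0, 2]]
det(O) = 2·2 - (-2)·0 = 4 - 0 = 4
Since det(O) ≠ 0, rank(O) = 2 and the system is completely observable.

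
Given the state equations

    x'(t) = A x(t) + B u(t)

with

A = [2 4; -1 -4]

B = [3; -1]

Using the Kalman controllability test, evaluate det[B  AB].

5

AB = [[2], [1]]
Controllability matrix C = [B  AB] = [[3, 2], [-1, 1]]
det(C) = 3·1 - 2·(-1) = 3 - (-2) = 5
Since det(C) ≠ 0, rank(C) = 2 and the system is completely controllable.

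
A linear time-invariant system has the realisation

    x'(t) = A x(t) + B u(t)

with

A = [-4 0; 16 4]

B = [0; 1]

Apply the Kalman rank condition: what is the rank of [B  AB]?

AB = [[0], [4]]
Controllability matrix C = [B  AB] = [[0, 0], [1, 4]]
Every column of C is a scalar multiple of column 1 = [0, 1] (multipliers 1, 4), so the columns span a one-dimensional space.
C ≠ 0, hence rank(C) = 1.
rank(C) = 1 < n = 2, so the pair (A, B) is not completely controllable.

1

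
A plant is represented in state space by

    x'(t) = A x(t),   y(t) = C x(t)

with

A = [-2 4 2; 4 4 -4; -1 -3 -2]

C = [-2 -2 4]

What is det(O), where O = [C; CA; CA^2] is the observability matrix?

CA = [[-8, -28, -4]]
CA^2 = [[-92, -132, 104]]
Observability matrix O = [C; CA; CA^2] = [[-2, -2, 4], [-8, -28, -4], [-92, -132, 104]]
Expanding along the first row, det(O) = (-2)·((-28)·104 - (-4)·(-132)) - (-2)·((-8)·104 - (-4)·(-92)) + 4·((-8)·(-132) - (-28)·(-92)) = (-2)·(-3440) - (-2)·(-1200) + 4·(-1520) = -1600
Since det(O) ≠ 0, rank(O) = 3 and the system is completely observable.

-1600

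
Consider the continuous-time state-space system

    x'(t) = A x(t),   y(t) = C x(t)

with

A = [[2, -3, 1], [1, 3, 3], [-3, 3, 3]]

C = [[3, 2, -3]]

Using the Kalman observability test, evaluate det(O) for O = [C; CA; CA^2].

4975

CA = [[17, -12, 0]]
CA^2 = [[22, -87, -19]]
Observability matrix O = [C; CA; CA^2] = [[3, 2, -3], [17, -12, 0], [22, -87, -19]]
Expanding along the first row, det(O) = 3·((-12)·(-19) - 0·(-87)) - 2·(17·(-19) - 0·22) + (-3)·(17·(-87) - (-12)·22) = 3·228 - 2·(-323) + (-3)·(-1215) = 4975
Since det(O) ≠ 0, rank(O) = 3 and the system is completely observable.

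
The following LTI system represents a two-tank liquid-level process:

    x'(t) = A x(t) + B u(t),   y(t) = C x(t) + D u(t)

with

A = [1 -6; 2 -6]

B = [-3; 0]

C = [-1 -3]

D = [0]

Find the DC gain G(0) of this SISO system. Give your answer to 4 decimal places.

G(0) = C(-A)^{-1}B + D = -C A^{-1} B + D.
det A = 6, so A^{-1} = (1/6)·adj(A) = [[-1, 1], [-1/3, 1/6]]
A^{-1} B = [3, 1]^T
C A^{-1} B = -6
G(0) = D - C A^{-1} B = 0 - (-6) = 6

6.0000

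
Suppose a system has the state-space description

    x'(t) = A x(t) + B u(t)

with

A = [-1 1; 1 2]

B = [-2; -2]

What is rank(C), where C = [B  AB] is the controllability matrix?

2

AB = [[0], [-6]]
Controllability matrix C = [B  AB] = [[-2, 0], [-2, -6]]
det(C) = (-2)·(-6) - 0·(-2) = 12 - 0 = 12 ≠ 0, so rank(C) = 2.
rank(C) = 2 = n, so the pair (A, B) is completely controllable.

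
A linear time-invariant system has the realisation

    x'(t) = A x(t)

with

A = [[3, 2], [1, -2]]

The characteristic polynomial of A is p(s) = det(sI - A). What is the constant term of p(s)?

-8

For a 2×2 matrix, det(sI - A) = s^2 - (tr A)s + det A.
tr A = 1, det A = -8.
So p(s) = s^2 - s - 8.
The constant term is -8.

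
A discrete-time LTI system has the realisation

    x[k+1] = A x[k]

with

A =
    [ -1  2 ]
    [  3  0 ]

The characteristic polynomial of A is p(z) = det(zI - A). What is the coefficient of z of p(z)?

For a 2×2 matrix, det(zI - A) = z^2 - (tr A)z + det A.
tr A = -1, det A = -6.
So p(z) = z^2 + z - 6.
The coefficient of z is 1.

1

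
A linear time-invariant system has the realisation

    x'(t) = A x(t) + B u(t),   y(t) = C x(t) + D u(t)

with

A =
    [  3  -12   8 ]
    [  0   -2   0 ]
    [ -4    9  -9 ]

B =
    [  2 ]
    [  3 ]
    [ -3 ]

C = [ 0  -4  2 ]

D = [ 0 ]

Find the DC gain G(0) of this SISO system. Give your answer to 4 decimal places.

G(0) = C(-A)^{-1}B + D = -C A^{-1} B + D.
det A = -10, so A^{-1} = (1/-10)·adj(A) = [[-9/5, 18/5, -8/5], [0, -1/2, 0], [4/5, -21/10, 3/5]]
A^{-1} B = [12, -3/2, -13/2]^T
C A^{-1} B = -7
G(0) = D - C A^{-1} B = 0 - (-7) = 7

7.0000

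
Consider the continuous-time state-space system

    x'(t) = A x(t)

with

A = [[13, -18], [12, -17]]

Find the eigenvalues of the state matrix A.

-5, 1

det(sI - A) = s^2 - (tr A)s + det A, with tr A = 13 + (-17) = -4 and det A = 13·(-17) - (-18)·12 = -221 - (-216) = -5.
So p(s) = det(sI - A) = s^2 + 4s - 5.
Factor s^2 + 4s - 5: two numbers with sum -4 and product -5 are 1 and -5, so s^2 + 4s - 5 = (s - 1)(s + 5).
Hence p(s) = (s - 1) (s + 5), with roots -5, 1.
At least one eigenvalue has non-negative real part, so the system is not asymptotically stable.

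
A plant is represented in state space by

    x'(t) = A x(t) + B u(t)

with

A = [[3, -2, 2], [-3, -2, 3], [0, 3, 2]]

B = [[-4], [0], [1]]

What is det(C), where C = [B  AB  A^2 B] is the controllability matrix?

-2112

AB = [[-10], [15], [2]]
A^2B = [[-56], [6], [49]]
Controllability matrix C = [B  AB  A^2B] = [[-4, -10, -56], [0, 15, 6], [1, 2, 49]]
Expanding along the first row, det(C) = (-4)·(15·49 - 6·2) - (-10)·(0·49 - 6·1) + (-56)·(0·2 - 15·1) = (-4)·723 - (-10)·(-6) + (-56)·(-15) = -2112
Since det(C) ≠ 0, rank(C) = 3 and the system is completely controllable.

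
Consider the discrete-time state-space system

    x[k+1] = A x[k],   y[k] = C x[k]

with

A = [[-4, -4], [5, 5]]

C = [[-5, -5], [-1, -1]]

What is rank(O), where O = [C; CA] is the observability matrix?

CA = [[-5, -5], [-1, -1]]
Observability matrix O = [C; CA] = [[-5, -5], [-1, -1], [-5, -5], [-1, -1]]
Every row of O is a scalar multiple of row 1 = [-5, -5] (multipliers 1, 1/5, 1, 1/5), so the rows span a one-dimensional space.
O ≠ 0, hence rank(O) = 1.
rank(O) = 1 < n = 2, so the pair (A, C) is not completely observable.

1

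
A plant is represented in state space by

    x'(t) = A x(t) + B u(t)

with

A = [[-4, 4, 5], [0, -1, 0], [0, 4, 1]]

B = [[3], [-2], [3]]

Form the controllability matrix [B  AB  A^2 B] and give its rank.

AB = [[-5], [2], [-5]]
A^2B = [[3], [-2], [3]]
Controllability matrix C = [B  AB  A^2B] = [[3, -5, 3], [-2, 2, -2], [3, -5, 3]]
The rows r1, r2, r3 of C are linearly dependent: -r1 + r3 = 0 (check each entry), so rank(C) ≤ 2.
The 2×2 minor from rows 1, 2, columns 1, 2 is 3·2 - (-5)·(-2) = 6 - 10 = -4 ≠ 0, so rank(C) = 2.
rank(C) = 2 < n = 3, so the pair (A, B) is not completely controllable.

2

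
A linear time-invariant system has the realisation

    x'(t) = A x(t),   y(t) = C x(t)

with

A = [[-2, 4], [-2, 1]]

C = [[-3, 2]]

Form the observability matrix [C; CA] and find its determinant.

26

CA = [[2, -10]]
Observability matrix O = [C; CA] = [[-3, 2], [2, -10]]
det(O) = (-3)·(-10) - 2·2 = 30 - 4 = 26
Since det(O) ≠ 0, rank(O) = 2 and the system is completely observable.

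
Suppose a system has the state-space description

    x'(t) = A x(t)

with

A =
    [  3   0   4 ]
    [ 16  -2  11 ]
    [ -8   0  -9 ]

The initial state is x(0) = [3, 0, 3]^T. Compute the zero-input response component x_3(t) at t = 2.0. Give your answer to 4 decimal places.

-1.2175

det(sI - A) = s^3 - (tr A)s^2 + (M11 + M22 + M33)s - det A, where Mii is the 2×2 principal minor of A obtained by deleting row i and column i.
tr A = 3 + (-2) + (-9) = -8; M11 = (-2)·(-9) - 11·0 = 18 - 0 = 18; M22 = 3·(-9) - 4·(-8) = -27 - (-32) = 5; M33 = 3·(-2) - 0·16 = -6 - 0 = -6; sum of minors = 17.
det A = 3·((-2)·(-9) - 11·0) - 0·(16·(-9) - 11·(-8)) + 4·(16·0 - (-2)·(-8)) = 3·18 - 0·(-56) + 4·(-16) = -10.
So p(s) = det(sI - A) = s^3 + 8s^2 + 17s + 10.
Rational-root test: any integer root divides 10. Testing small divisors, s = -1 works: p(-1) = -1 + 8 + (-17) + 10 = 0, so (s + 1) is a factor.
Dividing, p(s) = (s + 1)(s^2 + 7s + 10).
Factor s^2 + 7s + 10: two numbers with sum -7 and product 10 are -2 and -5, so s^2 + 7s + 10 = (s + 2)(s + 5).
Hence p(s) = (s + 1) (s + 2) (s + 5), with roots -5, -2, -1.
The eigenvalues -5, -2, -1 are distinct and real, so A is diagonalisable and x(t) = e^{At} x(0) = V diag(e^{λ_i t}) V^{-1} x(0), where the columns of V are the eigenvectors.
λ = -5: A - (-5)I = [[8, 0, 4], [16, 3, 11], [-8, 0, -4]]. v must be orthogonal to every row; (row 1) × (row 2) = [-12, -24, 24], so take v_1 = [-1, -2, 2]^T.
λ = -2: A - (-2)I = [[5, 0, 4], [16, 0, 11], [-8, 0, -7]]. v must be orthogonal to every row; (row 1) × (row 2) = [0, 9, 0], so take v_2 = [0, 1, 0]^T.
λ = -1: A - (-1)I = [[4, 0, 4], [16, -1, 11], [-8, 0, -8]]. v must be orthogonal to every row; (row 1) × (row 2) = [4, 20, -4], so take v_3 = [-1, -5, 1]^T.
V = [v_1 v_2 v_3] = [[-1, 0, -1], [-2, 1, -5], [2, 0, 1]] has det V = 1, so V^{-1} = adj(V)/det V = [[1, 0, 1], [-8, 1, -3], [-2, 0, -1]].
Modal coordinates z(0) = V^{-1} x(0): 1·3 + 0·0 + 1·3 = 6; (-8)·3 + 1·0 + (-3)·3 = -33; (-2)·3 + 0·0 + (-1)·3 = -9; so z(0) = [6, -33, -9]^T.
x_3(t) = Σ_i (v_i)_3 · z_i(0) · e^{λ_i t} (row 3 of V times the modal terms).
x_3(2.0) = 2·6·e^{-5·2.0} + 0·(-33)·e^{-2·2.0} + 1·(-9)·e^{-1·2.0} = 12·0.000045 + 0·0.018316 + (-9)·0.135335 = -1.2175.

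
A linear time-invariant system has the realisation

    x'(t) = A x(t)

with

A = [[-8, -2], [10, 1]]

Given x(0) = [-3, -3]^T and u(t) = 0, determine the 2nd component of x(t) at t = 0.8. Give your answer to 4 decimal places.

-2.3703

det(sI - A) = s^2 - (tr A)s + det A, with tr A = (-8) + 1 = -7 and det A = (-8)·1 - (-2)·10 = -8 - (-20) = 12.
So p(s) = det(sI - A) = s^2 + 7s + 12.
Factor s^2 + 7s + 12: two numbers with sum -7 and product 12 are -3 and -4, so s^2 + 7s + 12 = (s + 3)(s + 4).
Hence p(s) = (s + 3) (s + 4), with roots -4, -3.
The eigenvalues -4, -3 are distinct and real, so A is diagonalisable and x(t) = e^{At} x(0) = V diag(e^{λ_i t}) V^{-1} x(0), where the columns of V are the eigenvectors.
λ = -4: A - (-4)I = [[-4, -2], [10, 5]]. Row 1 gives (-4)·v1 + (-2)·v2 = 0, so take v_1 = [1, -2]^T.
λ = -3: A - (-3)I = [[-5, -2], [10, 4]]. Row 1 gives (-5)·v1 + (-2)·v2 = 0, so take v_2 = [2, -5]^T.
V = [v_1 v_2] = [[1, 2], [-2, -5]] has det V = -1, so V^{-1} = adj(V)/det V = [[5, 2], [-2, -1]].
Modal coordinates z(0) = V^{-1} x(0): 5·(-3) + 2·(-3) = -21; (-2)·(-3) + (-1)·(-3) = 9; so z(0) = [-21, 9]^T.
x_2(t) = Σ_i (v_i)_2 · z_i(0) · e^{λ_i t} (row 2 of V times the modal terms).
x_2(0.8) = (-2)·(-21)·e^{-4·0.8} + (-5)·9·e^{-3·0.8} = 42·0.040762 + (-45)·0.090718 = -2.3703.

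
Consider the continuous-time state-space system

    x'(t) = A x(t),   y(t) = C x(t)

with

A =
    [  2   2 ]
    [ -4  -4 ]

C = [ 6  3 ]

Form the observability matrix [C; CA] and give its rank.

CA = [[0, 0]]
Observability matrix O = [C; CA] = [[6, 3], [0, 0]]
Every row of O is a scalar multiple of row 1 = [6, 3] (multipliers 1, 0), so the rows span a one-dimensional space.
O ≠ 0, hence rank(O) = 1.
rank(O) = 1 < n = 2, so the pair (A, C) is not completely observable.

1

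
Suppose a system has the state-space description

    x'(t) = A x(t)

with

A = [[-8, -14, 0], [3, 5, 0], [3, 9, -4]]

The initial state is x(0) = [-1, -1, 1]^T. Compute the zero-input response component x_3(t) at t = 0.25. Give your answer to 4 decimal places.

det(sI - A) = s^3 - (tr A)s^2 + (M11 + M22 + M33)s - det A, where Mii is the 2×2 principal minor of A obtained by deleting row i and column i.
tr A = (-8) + 5 + (-4) = -7; M11 = 5·(-4) - 0·9 = -20 - 0 = -20; M22 = (-8)·(-4) - 0·3 = 32 - 0 = 32; M33 = (-8)·5 - (-14)·3 = -40 - (-42) = 2; sum of minors = 14.
det A = (-8)·(5·(-4) - 0·9) - (-14)·(3·(-4) - 0·3) + 0·(3·9 - 5·3) = (-8)·(-20) - (-14)·(-12) + 0·12 = -8.
So p(s) = det(sI - A) = s^3 + 7s^2 + 14s + 8.
Rational-root test: any integer root divides 8. Testing small divisors, s = -1 works: p(-1) = -1 + 7 + (-14) + 8 = 0, so (s + 1) is a factor.
Dividing, p(s) = (s + 1)(s^2 + 6s + 8).
Factor s^2 + 6s + 8: two numbers with sum -6 and product 8 are -2 and -4, so s^2 + 6s + 8 = (s + 2)(s + 4).
Hence p(s) = (s + 1) (s + 2) (s + 4), with roots -4, -2, -1.
The eigenvalues -4, -2, -1 are distinct and real, so A is diagonalisable and x(t) = e^{At} x(0) = V diag(e^{λ_i t}) V^{-1} x(0), where the columns of V are the eigenvectors.
λ = -4: A - (-4)I = [[-4, -14, 0], [3, 9, 0], [3, 9, 0]]. v must be orthogonal to every row; (row 1) × (row 2) = [0, 0, 6], so take v_1 = [0, 0, 1]^T.
λ = -2: A - (-2)I = [[-6, -14, 0], [3, 7, 0], [3, 9, -2]]. v must be orthogonal to every row; (row 1) × (row 3) = [28, -12, -12], so take v_2 = [7, -3, -3]^T.
λ = -1: A - (-1)I = [[-7, -14, 0], [3, 6, 0], [3, 9, -3]]. v must be orthogonal to every row; (row 1) × (row 3) = [42, -21, -21], so take v_3 = [2, -1, -1]^T.
V = [v_1 v_2 v_3] = [[0, 7, 2], [0, -3, -1], [1, -3, -1]] has det V = -1, so V^{-1} = adj(V)/det V = [[0, -1, 1], [1, 2, 0], [-3, -7, 0]].
Modal coordinates z(0) = V^{-1} x(0): 0·(-1) + (-1)·(-1) + 1·1 = 2; 1·(-1) + 2·(-1) + 0·1 = -3; (-3)·(-1) + (-7)·(-1) + 0·1 = 10; so z(0) = [2, -3, 10]^T.
x_3(t) = Σ_i (v_i)_3 · z_i(0) · e^{λ_i t} (row 3 of V times the modal terms).
x_3(0.25) = 1·2·e^{-4·0.25} + (-3)·(-3)·e^{-2·0.25} + (-1)·10·e^{-1·0.25} = 2·0.367879 + 9·0.606531 + (-10)·0.778801 = -1.5935.

-1.5935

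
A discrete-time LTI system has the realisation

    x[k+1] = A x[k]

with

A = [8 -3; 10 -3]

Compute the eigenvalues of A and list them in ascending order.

2, 3

det(zI - A) = z^2 - (tr A)z + det A, with tr A = 8 + (-3) = 5 and det A = 8·(-3) - (-3)·10 = -24 - (-30) = 6.
So p(z) = det(zI - A) = z^2 - 5z + 6.
Factor z^2 - 5z + 6: two numbers with sum 5 and product 6 are 3 and 2, so z^2 - 5z + 6 = (z - 3)(z - 2).
Hence p(z) = (z - 3) (z - 2), with roots 2, 3.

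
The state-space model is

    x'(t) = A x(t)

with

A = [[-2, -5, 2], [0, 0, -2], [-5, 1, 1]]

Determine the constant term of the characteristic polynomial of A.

Expand det(sI - A) for the 3×3 matrix.
p(s) = s^3 + s^2 + 10s + 54.
(Check: constant term = det(-A) = (-1)^3 det A = 54; coefficient of s^2 = -tr A = 1.)
The constant term is 54.

54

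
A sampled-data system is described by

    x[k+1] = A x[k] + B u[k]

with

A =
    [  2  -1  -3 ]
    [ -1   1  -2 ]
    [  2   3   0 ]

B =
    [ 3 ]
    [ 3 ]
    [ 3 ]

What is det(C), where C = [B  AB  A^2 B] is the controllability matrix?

AB = [[-6], [-6], [15]]
A^2B = [[-51], [-30], [-30]]
Controllability matrix C = [B  AB  A^2B] = [[3, -6, -51], [3, -6, -30], [3, 15, -30]]
Expanding along the first row, det(C) = 3·((-6)·(-30) - (-30)·15) - (-6)·(3·(-30) - (-30)·3) + (-51)·(3·15 - (-6)·3) = 3·630 - (-6)·0 + (-51)·63 = -1323
Since det(C) ≠ 0, rank(C) = 3 and the system is completely controllable.

-1323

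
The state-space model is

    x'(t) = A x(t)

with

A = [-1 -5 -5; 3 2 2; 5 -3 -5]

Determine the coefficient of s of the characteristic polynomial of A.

Expand det(sI - A) for the 3×3 matrix.
p(s) = s^3 + 4s^2 + 39s + 26.
(Check: constant term = det(-A) = (-1)^3 det A = 26; coefficient of s^2 = -tr A = 4.)
The coefficient of s is 39.

39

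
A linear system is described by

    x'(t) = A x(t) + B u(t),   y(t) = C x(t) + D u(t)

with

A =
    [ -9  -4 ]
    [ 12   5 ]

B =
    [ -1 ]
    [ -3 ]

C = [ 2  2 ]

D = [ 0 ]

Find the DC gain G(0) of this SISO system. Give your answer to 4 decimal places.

G(0) = C(-A)^{-1}B + D = -C A^{-1} B + D.
det A = 3, so A^{-1} = (1/3)·adj(A) = [[5/3, 4/3], [-4, -3]]
A^{-1} B = [-17/3, 13]^T
C A^{-1} B = 44/3
G(0) = D - C A^{-1} B = 0 - (44/3) = -44/3 ≈ -14.6667

-14.6667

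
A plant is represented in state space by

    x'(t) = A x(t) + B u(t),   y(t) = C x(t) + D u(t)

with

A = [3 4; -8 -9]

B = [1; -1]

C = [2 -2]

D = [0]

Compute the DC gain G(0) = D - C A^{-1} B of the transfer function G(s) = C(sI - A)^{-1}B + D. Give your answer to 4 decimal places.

4.0000

G(0) = C(-A)^{-1}B + D = -C A^{-1} B + D.
det A = 5, so A^{-1} = (1/5)·adj(A) = [[-9/5, -4/5], [8/5, 3/5]]
A^{-1} B = [-1, 1]^T
C A^{-1} B = -4
G(0) = D - C A^{-1} B = 0 - (-4) = 4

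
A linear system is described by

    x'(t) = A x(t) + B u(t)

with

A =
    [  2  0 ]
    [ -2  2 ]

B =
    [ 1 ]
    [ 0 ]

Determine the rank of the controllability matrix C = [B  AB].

AB = [[2], [-2]]
Controllability matrix C = [B  AB] = [[1, 2], [0, -2]]
det(C) = 1·(-2) - 2·0 = -2 - 0 = -2 ≠ 0, so rank(C) = 2.
rank(C) = 2 = n, so the pair (A, B) is completely controllable.

2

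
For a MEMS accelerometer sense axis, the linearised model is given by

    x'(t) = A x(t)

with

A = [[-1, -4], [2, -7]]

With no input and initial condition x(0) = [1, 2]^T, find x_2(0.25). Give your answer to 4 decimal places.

0.3871

det(sI - A) = s^2 - (tr A)s + det A, with tr A = (-1) + (-7) = -8 and det A = (-1)·(-7) - (-4)·2 = 7 - (-8) = 15.
So p(s) = det(sI - A) = s^2 + 8s + 15.
Factor s^2 + 8s + 15: two numbers with sum -8 and product 15 are -3 and -5, so s^2 + 8s + 15 = (s + 3)(s + 5).
Hence p(s) = (s + 3) (s + 5), with roots -5, -3.
The eigenvalues -5, -3 are distinct and real, so A is diagonalisable and x(t) = e^{At} x(0) = V diag(e^{λ_i t}) V^{-1} x(0), where the columns of V are the eigenvectors.
λ = -5: A - (-5)I = [[4, -4], [2, -2]]. Row 1 gives 4·v1 + (-4)·v2 = 0, so take v_1 = [1, 1]^T.
λ = -3: A - (-3)I = [[2, -4], [2, -4]]. Row 1 gives 2·v1 + (-4)·v2 = 0, so take v_2 = [2, 1]^T.
V = [v_1 v_2] = [[1, 2], [1, 1]] has det V = -1, so V^{-1} = adj(V)/det V = [[-1, 2], [1, -1]].
Modal coordinates z(0) = V^{-1} x(0): (-1)·1 + 2·2 = 3; 1·1 + (-1)·2 = -1; so z(0) = [3, -1]^T.
x_2(t) = Σ_i (v_i)_2 · z_i(0) · e^{λ_i t} (row 2 of V times the modal terms).
x_2(0.25) = 1·3·e^{-5·0.25} + 1·(-1)·e^{-3·0.25} = 3·0.286505 + (-1)·0.472367 = 0.3871.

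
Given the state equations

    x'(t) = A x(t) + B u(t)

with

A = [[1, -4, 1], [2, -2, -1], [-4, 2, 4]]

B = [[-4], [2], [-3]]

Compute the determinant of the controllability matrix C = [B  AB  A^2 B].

AB = [[-15], [-9], [8]]
A^2B = [[29], [-20], [74]]
Controllability matrix C = [B  AB  A^2B] = [[-4, -15, 29], [2, -9, -20], [-3, 8, 74]]
Expanding along the first row, det(C) = (-4)·((-9)·74 - (-20)·8) - (-15)·(2·74 - (-20)·(-3)) + 29·(2·8 - (-9)·(-3)) = (-4)·(-506) - (-15)·88 + 29·(-11) = 3025
Since det(C) ≠ 0, rank(C) = 3 and the system is completely controllable.

3025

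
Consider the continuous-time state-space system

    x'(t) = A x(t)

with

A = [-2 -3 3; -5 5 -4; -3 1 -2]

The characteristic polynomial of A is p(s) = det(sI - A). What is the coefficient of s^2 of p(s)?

Expand det(sI - A) for the 3×3 matrix.
p(s) = s^3 - s^2 - 18s - 36.
(Check: constant term = det(-A) = (-1)^3 det A = -36; coefficient of s^2 = -tr A = -1.)
The coefficient of s^2 is -1.

-1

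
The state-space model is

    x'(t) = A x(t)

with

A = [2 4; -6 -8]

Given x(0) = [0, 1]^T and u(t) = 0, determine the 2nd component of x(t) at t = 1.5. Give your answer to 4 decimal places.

-0.0921

det(sI - A) = s^2 - (tr A)s + det A, with tr A = 2 + (-8) = -6 and det A = 2·(-8) - 4·(-6) = -16 - (-24) = 8.
So p(s) = det(sI - A) = s^2 + 6s + 8.
Factor s^2 + 6s + 8: two numbers with sum -6 and product 8 are -2 and -4, so s^2 + 6s + 8 = (s + 2)(s + 4).
Hence p(s) = (s + 2) (s + 4), with roots -4, -2.
The eigenvalues -4, -2 are distinct and real, so A is diagonalisable and x(t) = e^{At} x(0) = V diag(e^{λ_i t}) V^{-1} x(0), where the columns of V are the eigenvectors.
λ = -4: A - (-4)I = [[6, 4], [-6, -4]]. Row 1 gives 6·v1 + 4·v2 = 0, so take v_1 = [-2, 3]^T.
λ = -2: A - (-2)I = [[4, 4], [-6, -6]]. Row 1 gives 4·v1 + 4·v2 = 0, so take v_2 = [-1, 1]^T.
V = [v_1 v_2] = [[-2, -1], [3, 1]] has det V = 1, so V^{-1} = adj(V)/det V = [[1, 1], [-3, -2]].
Modal coordinates z(0) = V^{-1} x(0): 1·0 + 1·1 = 1; (-3)·0 + (-2)·1 = -2; so z(0) = [1, -2]^T.
x_2(t) = Σ_i (v_i)_2 · z_i(0) · e^{λ_i t} (row 2 of V times the modal terms).
x_2(1.5) = 3·1·e^{-4·1.5} + 1·(-2)·e^{-2·1.5} = 3·0.002479 + (-2)·0.049787 = -0.0921.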